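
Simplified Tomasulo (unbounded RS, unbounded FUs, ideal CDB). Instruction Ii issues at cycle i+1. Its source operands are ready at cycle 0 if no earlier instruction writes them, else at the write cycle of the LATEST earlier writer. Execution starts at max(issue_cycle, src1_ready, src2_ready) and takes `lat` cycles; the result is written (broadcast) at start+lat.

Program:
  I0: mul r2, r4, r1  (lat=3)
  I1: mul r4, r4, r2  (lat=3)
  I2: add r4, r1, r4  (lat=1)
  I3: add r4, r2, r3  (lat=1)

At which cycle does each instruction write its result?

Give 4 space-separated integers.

Answer: 4 7 8 5

Derivation:
I0 mul r2: issue@1 deps=(None,None) exec_start@1 write@4
I1 mul r4: issue@2 deps=(None,0) exec_start@4 write@7
I2 add r4: issue@3 deps=(None,1) exec_start@7 write@8
I3 add r4: issue@4 deps=(0,None) exec_start@4 write@5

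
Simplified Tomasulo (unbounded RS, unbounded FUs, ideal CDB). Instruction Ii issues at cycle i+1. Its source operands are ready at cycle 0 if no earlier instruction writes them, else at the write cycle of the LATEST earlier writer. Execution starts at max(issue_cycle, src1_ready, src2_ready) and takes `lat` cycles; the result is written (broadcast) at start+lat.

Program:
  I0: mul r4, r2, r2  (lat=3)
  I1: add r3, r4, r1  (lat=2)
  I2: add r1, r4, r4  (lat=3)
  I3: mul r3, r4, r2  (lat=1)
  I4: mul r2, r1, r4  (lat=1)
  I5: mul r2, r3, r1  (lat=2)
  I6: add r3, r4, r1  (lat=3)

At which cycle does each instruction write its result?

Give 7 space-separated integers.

I0 mul r4: issue@1 deps=(None,None) exec_start@1 write@4
I1 add r3: issue@2 deps=(0,None) exec_start@4 write@6
I2 add r1: issue@3 deps=(0,0) exec_start@4 write@7
I3 mul r3: issue@4 deps=(0,None) exec_start@4 write@5
I4 mul r2: issue@5 deps=(2,0) exec_start@7 write@8
I5 mul r2: issue@6 deps=(3,2) exec_start@7 write@9
I6 add r3: issue@7 deps=(0,2) exec_start@7 write@10

Answer: 4 6 7 5 8 9 10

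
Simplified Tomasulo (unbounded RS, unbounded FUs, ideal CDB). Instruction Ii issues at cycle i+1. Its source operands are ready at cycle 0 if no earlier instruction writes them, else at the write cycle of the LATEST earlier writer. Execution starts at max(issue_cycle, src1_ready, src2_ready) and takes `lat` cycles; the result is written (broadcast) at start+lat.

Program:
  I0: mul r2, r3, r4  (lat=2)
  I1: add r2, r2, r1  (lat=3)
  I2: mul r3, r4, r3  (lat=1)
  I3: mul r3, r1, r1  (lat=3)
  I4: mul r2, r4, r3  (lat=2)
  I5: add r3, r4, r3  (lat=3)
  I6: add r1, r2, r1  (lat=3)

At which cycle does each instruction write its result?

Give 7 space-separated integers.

Answer: 3 6 4 7 9 10 12

Derivation:
I0 mul r2: issue@1 deps=(None,None) exec_start@1 write@3
I1 add r2: issue@2 deps=(0,None) exec_start@3 write@6
I2 mul r3: issue@3 deps=(None,None) exec_start@3 write@4
I3 mul r3: issue@4 deps=(None,None) exec_start@4 write@7
I4 mul r2: issue@5 deps=(None,3) exec_start@7 write@9
I5 add r3: issue@6 deps=(None,3) exec_start@7 write@10
I6 add r1: issue@7 deps=(4,None) exec_start@9 write@12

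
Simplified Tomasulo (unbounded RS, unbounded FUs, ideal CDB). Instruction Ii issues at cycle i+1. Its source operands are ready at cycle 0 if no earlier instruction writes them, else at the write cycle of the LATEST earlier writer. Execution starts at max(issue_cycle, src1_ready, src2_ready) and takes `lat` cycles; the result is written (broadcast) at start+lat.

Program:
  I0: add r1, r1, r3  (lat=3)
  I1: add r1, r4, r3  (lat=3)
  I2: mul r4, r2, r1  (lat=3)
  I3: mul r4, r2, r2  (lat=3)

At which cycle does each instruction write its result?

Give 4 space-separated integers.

Answer: 4 5 8 7

Derivation:
I0 add r1: issue@1 deps=(None,None) exec_start@1 write@4
I1 add r1: issue@2 deps=(None,None) exec_start@2 write@5
I2 mul r4: issue@3 deps=(None,1) exec_start@5 write@8
I3 mul r4: issue@4 deps=(None,None) exec_start@4 write@7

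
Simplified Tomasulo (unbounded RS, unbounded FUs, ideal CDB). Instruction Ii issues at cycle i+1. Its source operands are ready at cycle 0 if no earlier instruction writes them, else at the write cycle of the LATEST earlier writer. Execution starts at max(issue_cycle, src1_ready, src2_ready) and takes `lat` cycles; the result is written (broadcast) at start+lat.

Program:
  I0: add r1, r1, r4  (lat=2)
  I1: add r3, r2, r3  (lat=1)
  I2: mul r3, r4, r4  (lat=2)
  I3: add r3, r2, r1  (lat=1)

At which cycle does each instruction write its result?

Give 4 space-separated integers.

Answer: 3 3 5 5

Derivation:
I0 add r1: issue@1 deps=(None,None) exec_start@1 write@3
I1 add r3: issue@2 deps=(None,None) exec_start@2 write@3
I2 mul r3: issue@3 deps=(None,None) exec_start@3 write@5
I3 add r3: issue@4 deps=(None,0) exec_start@4 write@5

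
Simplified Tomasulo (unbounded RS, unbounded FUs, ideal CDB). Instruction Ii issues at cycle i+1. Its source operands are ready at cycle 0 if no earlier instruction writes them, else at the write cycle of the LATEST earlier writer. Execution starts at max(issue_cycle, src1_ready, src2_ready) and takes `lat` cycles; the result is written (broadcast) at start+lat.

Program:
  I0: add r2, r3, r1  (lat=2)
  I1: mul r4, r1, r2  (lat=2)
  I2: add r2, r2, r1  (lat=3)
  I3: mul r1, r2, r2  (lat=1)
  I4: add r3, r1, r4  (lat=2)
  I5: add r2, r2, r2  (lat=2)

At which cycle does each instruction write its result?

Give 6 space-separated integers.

I0 add r2: issue@1 deps=(None,None) exec_start@1 write@3
I1 mul r4: issue@2 deps=(None,0) exec_start@3 write@5
I2 add r2: issue@3 deps=(0,None) exec_start@3 write@6
I3 mul r1: issue@4 deps=(2,2) exec_start@6 write@7
I4 add r3: issue@5 deps=(3,1) exec_start@7 write@9
I5 add r2: issue@6 deps=(2,2) exec_start@6 write@8

Answer: 3 5 6 7 9 8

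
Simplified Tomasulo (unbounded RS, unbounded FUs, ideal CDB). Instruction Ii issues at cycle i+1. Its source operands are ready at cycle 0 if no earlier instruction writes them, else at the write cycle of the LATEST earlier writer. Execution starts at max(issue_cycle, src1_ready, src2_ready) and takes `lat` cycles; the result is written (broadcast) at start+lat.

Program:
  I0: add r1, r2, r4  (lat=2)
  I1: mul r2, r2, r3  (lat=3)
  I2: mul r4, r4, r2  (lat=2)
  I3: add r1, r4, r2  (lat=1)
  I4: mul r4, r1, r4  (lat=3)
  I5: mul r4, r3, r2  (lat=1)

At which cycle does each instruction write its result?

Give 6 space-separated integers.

I0 add r1: issue@1 deps=(None,None) exec_start@1 write@3
I1 mul r2: issue@2 deps=(None,None) exec_start@2 write@5
I2 mul r4: issue@3 deps=(None,1) exec_start@5 write@7
I3 add r1: issue@4 deps=(2,1) exec_start@7 write@8
I4 mul r4: issue@5 deps=(3,2) exec_start@8 write@11
I5 mul r4: issue@6 deps=(None,1) exec_start@6 write@7

Answer: 3 5 7 8 11 7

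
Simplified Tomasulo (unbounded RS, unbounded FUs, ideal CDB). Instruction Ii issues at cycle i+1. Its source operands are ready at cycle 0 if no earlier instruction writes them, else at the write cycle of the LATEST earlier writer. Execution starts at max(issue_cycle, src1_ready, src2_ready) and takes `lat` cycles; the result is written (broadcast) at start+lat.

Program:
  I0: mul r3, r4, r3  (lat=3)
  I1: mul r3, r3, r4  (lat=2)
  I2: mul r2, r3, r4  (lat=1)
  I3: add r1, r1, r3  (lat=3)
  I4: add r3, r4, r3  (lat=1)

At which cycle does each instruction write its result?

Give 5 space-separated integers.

Answer: 4 6 7 9 7

Derivation:
I0 mul r3: issue@1 deps=(None,None) exec_start@1 write@4
I1 mul r3: issue@2 deps=(0,None) exec_start@4 write@6
I2 mul r2: issue@3 deps=(1,None) exec_start@6 write@7
I3 add r1: issue@4 deps=(None,1) exec_start@6 write@9
I4 add r3: issue@5 deps=(None,1) exec_start@6 write@7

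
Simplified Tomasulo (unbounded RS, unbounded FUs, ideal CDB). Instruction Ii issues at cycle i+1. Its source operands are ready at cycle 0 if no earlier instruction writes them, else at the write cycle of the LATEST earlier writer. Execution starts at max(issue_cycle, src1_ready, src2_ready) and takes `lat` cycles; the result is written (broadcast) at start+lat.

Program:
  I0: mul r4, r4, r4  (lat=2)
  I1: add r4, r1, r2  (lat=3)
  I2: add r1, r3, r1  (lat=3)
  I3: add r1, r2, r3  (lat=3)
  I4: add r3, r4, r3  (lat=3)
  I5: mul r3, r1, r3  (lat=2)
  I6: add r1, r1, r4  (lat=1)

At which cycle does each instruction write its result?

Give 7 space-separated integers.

Answer: 3 5 6 7 8 10 8

Derivation:
I0 mul r4: issue@1 deps=(None,None) exec_start@1 write@3
I1 add r4: issue@2 deps=(None,None) exec_start@2 write@5
I2 add r1: issue@3 deps=(None,None) exec_start@3 write@6
I3 add r1: issue@4 deps=(None,None) exec_start@4 write@7
I4 add r3: issue@5 deps=(1,None) exec_start@5 write@8
I5 mul r3: issue@6 deps=(3,4) exec_start@8 write@10
I6 add r1: issue@7 deps=(3,1) exec_start@7 write@8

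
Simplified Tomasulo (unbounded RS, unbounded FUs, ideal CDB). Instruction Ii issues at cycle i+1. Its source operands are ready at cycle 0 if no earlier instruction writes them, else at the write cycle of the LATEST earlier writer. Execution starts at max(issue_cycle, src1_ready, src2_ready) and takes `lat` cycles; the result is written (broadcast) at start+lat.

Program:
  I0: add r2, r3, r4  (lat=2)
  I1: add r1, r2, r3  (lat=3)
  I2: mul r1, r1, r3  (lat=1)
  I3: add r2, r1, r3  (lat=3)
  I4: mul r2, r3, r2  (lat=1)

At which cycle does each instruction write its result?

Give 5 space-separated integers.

Answer: 3 6 7 10 11

Derivation:
I0 add r2: issue@1 deps=(None,None) exec_start@1 write@3
I1 add r1: issue@2 deps=(0,None) exec_start@3 write@6
I2 mul r1: issue@3 deps=(1,None) exec_start@6 write@7
I3 add r2: issue@4 deps=(2,None) exec_start@7 write@10
I4 mul r2: issue@5 deps=(None,3) exec_start@10 write@11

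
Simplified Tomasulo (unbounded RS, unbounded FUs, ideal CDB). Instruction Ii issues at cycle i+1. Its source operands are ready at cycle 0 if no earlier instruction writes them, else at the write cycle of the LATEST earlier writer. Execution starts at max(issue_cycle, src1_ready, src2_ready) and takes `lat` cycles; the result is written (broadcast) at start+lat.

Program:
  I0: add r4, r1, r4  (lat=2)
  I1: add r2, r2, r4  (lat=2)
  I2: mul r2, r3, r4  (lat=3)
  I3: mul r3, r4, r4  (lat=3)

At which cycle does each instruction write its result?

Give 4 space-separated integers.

Answer: 3 5 6 7

Derivation:
I0 add r4: issue@1 deps=(None,None) exec_start@1 write@3
I1 add r2: issue@2 deps=(None,0) exec_start@3 write@5
I2 mul r2: issue@3 deps=(None,0) exec_start@3 write@6
I3 mul r3: issue@4 deps=(0,0) exec_start@4 write@7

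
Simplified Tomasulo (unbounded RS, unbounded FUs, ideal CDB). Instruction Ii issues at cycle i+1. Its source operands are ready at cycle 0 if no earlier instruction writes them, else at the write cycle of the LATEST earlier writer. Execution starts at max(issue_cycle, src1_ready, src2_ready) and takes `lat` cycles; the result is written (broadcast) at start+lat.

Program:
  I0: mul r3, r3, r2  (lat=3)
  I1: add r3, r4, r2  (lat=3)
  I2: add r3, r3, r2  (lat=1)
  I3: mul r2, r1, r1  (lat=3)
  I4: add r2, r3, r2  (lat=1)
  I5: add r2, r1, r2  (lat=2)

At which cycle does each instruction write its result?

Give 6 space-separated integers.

Answer: 4 5 6 7 8 10

Derivation:
I0 mul r3: issue@1 deps=(None,None) exec_start@1 write@4
I1 add r3: issue@2 deps=(None,None) exec_start@2 write@5
I2 add r3: issue@3 deps=(1,None) exec_start@5 write@6
I3 mul r2: issue@4 deps=(None,None) exec_start@4 write@7
I4 add r2: issue@5 deps=(2,3) exec_start@7 write@8
I5 add r2: issue@6 deps=(None,4) exec_start@8 write@10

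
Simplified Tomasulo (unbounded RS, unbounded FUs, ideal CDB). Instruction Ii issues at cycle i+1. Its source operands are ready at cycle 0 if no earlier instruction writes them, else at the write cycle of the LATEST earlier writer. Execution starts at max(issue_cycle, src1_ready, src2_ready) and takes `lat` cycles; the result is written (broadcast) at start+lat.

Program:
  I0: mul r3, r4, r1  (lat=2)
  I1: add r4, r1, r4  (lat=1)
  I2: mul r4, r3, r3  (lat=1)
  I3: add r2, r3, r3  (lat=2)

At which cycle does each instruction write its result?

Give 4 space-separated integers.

I0 mul r3: issue@1 deps=(None,None) exec_start@1 write@3
I1 add r4: issue@2 deps=(None,None) exec_start@2 write@3
I2 mul r4: issue@3 deps=(0,0) exec_start@3 write@4
I3 add r2: issue@4 deps=(0,0) exec_start@4 write@6

Answer: 3 3 4 6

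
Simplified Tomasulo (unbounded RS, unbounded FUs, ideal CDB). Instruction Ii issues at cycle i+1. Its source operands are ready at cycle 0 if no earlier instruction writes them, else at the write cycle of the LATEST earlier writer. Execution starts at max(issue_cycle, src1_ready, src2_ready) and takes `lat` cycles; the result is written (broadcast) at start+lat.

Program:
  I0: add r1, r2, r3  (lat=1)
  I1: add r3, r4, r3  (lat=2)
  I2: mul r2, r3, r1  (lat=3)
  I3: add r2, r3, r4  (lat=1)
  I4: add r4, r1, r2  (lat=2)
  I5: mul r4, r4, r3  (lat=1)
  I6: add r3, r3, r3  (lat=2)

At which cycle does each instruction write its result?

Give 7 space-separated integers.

Answer: 2 4 7 5 7 8 9

Derivation:
I0 add r1: issue@1 deps=(None,None) exec_start@1 write@2
I1 add r3: issue@2 deps=(None,None) exec_start@2 write@4
I2 mul r2: issue@3 deps=(1,0) exec_start@4 write@7
I3 add r2: issue@4 deps=(1,None) exec_start@4 write@5
I4 add r4: issue@5 deps=(0,3) exec_start@5 write@7
I5 mul r4: issue@6 deps=(4,1) exec_start@7 write@8
I6 add r3: issue@7 deps=(1,1) exec_start@7 write@9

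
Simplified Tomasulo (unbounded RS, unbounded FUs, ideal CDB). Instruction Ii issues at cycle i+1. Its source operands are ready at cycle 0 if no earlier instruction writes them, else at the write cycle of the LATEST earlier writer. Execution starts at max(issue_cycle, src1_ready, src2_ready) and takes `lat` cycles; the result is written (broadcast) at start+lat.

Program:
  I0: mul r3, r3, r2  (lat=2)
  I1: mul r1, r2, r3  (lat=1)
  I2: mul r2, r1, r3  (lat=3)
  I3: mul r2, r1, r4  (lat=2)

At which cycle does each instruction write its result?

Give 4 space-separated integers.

I0 mul r3: issue@1 deps=(None,None) exec_start@1 write@3
I1 mul r1: issue@2 deps=(None,0) exec_start@3 write@4
I2 mul r2: issue@3 deps=(1,0) exec_start@4 write@7
I3 mul r2: issue@4 deps=(1,None) exec_start@4 write@6

Answer: 3 4 7 6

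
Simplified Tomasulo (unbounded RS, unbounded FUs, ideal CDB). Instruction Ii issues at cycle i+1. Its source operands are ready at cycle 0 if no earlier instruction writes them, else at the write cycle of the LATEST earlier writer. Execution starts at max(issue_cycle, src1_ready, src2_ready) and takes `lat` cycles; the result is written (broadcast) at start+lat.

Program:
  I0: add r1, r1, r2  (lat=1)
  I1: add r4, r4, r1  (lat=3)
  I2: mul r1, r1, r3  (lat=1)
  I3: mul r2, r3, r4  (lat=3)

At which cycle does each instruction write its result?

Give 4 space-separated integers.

I0 add r1: issue@1 deps=(None,None) exec_start@1 write@2
I1 add r4: issue@2 deps=(None,0) exec_start@2 write@5
I2 mul r1: issue@3 deps=(0,None) exec_start@3 write@4
I3 mul r2: issue@4 deps=(None,1) exec_start@5 write@8

Answer: 2 5 4 8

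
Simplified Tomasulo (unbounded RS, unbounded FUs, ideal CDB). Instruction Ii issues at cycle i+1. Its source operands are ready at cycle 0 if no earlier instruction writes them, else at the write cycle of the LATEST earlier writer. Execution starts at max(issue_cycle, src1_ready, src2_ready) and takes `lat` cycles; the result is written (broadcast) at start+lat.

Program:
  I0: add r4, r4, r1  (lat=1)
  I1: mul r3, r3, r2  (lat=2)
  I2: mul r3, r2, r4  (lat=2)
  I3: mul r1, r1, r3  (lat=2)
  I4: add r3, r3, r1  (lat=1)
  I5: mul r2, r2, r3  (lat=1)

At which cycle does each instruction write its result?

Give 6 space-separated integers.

I0 add r4: issue@1 deps=(None,None) exec_start@1 write@2
I1 mul r3: issue@2 deps=(None,None) exec_start@2 write@4
I2 mul r3: issue@3 deps=(None,0) exec_start@3 write@5
I3 mul r1: issue@4 deps=(None,2) exec_start@5 write@7
I4 add r3: issue@5 deps=(2,3) exec_start@7 write@8
I5 mul r2: issue@6 deps=(None,4) exec_start@8 write@9

Answer: 2 4 5 7 8 9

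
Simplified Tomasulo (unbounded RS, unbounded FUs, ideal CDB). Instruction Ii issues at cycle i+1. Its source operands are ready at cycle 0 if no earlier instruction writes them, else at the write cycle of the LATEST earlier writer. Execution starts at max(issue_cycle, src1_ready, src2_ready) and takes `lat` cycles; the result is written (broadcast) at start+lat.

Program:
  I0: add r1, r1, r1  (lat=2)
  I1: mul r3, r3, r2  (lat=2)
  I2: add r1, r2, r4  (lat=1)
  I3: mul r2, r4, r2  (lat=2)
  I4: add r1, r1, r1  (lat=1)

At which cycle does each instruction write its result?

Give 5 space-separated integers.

I0 add r1: issue@1 deps=(None,None) exec_start@1 write@3
I1 mul r3: issue@2 deps=(None,None) exec_start@2 write@4
I2 add r1: issue@3 deps=(None,None) exec_start@3 write@4
I3 mul r2: issue@4 deps=(None,None) exec_start@4 write@6
I4 add r1: issue@5 deps=(2,2) exec_start@5 write@6

Answer: 3 4 4 6 6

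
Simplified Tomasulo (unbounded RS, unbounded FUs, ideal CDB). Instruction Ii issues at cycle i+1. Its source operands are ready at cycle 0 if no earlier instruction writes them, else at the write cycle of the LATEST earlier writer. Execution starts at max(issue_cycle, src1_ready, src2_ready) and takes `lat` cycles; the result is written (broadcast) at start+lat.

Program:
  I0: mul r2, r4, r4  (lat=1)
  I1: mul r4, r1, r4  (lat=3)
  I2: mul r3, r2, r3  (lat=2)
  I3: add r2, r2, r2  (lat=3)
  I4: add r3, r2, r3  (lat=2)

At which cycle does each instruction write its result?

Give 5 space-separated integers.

I0 mul r2: issue@1 deps=(None,None) exec_start@1 write@2
I1 mul r4: issue@2 deps=(None,None) exec_start@2 write@5
I2 mul r3: issue@3 deps=(0,None) exec_start@3 write@5
I3 add r2: issue@4 deps=(0,0) exec_start@4 write@7
I4 add r3: issue@5 deps=(3,2) exec_start@7 write@9

Answer: 2 5 5 7 9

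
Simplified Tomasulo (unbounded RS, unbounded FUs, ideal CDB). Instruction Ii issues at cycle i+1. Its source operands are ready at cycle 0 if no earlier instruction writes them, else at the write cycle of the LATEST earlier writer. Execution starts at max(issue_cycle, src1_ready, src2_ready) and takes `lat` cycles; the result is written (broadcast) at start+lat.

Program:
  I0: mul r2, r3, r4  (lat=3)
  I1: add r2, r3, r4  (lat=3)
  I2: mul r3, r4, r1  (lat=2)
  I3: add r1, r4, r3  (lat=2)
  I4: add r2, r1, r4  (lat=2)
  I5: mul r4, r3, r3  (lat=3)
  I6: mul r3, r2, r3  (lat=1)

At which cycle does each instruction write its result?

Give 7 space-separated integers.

Answer: 4 5 5 7 9 9 10

Derivation:
I0 mul r2: issue@1 deps=(None,None) exec_start@1 write@4
I1 add r2: issue@2 deps=(None,None) exec_start@2 write@5
I2 mul r3: issue@3 deps=(None,None) exec_start@3 write@5
I3 add r1: issue@4 deps=(None,2) exec_start@5 write@7
I4 add r2: issue@5 deps=(3,None) exec_start@7 write@9
I5 mul r4: issue@6 deps=(2,2) exec_start@6 write@9
I6 mul r3: issue@7 deps=(4,2) exec_start@9 write@10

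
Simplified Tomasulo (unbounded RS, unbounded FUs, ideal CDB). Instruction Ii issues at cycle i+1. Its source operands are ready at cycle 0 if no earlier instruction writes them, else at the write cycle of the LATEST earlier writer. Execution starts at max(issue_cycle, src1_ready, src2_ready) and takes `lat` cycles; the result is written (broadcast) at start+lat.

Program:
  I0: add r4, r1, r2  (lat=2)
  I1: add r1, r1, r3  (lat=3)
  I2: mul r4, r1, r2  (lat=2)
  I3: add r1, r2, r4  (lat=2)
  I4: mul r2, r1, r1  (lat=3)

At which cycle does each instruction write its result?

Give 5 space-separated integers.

I0 add r4: issue@1 deps=(None,None) exec_start@1 write@3
I1 add r1: issue@2 deps=(None,None) exec_start@2 write@5
I2 mul r4: issue@3 deps=(1,None) exec_start@5 write@7
I3 add r1: issue@4 deps=(None,2) exec_start@7 write@9
I4 mul r2: issue@5 deps=(3,3) exec_start@9 write@12

Answer: 3 5 7 9 12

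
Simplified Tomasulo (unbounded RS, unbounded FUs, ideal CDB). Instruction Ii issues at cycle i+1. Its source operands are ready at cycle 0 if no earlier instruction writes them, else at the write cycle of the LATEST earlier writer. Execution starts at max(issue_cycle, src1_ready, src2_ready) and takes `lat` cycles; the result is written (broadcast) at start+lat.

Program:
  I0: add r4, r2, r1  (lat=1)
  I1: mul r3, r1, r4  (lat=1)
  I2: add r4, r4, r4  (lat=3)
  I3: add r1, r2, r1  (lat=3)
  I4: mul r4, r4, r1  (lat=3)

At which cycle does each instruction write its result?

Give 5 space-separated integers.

I0 add r4: issue@1 deps=(None,None) exec_start@1 write@2
I1 mul r3: issue@2 deps=(None,0) exec_start@2 write@3
I2 add r4: issue@3 deps=(0,0) exec_start@3 write@6
I3 add r1: issue@4 deps=(None,None) exec_start@4 write@7
I4 mul r4: issue@5 deps=(2,3) exec_start@7 write@10

Answer: 2 3 6 7 10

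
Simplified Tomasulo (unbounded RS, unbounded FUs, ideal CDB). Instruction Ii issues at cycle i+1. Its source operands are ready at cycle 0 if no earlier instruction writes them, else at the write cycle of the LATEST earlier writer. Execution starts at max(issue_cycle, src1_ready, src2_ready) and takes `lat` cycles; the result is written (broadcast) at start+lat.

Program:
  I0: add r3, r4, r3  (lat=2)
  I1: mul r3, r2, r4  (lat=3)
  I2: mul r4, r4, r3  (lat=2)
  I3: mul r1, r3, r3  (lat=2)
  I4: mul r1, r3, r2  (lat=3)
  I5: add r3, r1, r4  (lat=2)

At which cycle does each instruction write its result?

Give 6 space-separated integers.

I0 add r3: issue@1 deps=(None,None) exec_start@1 write@3
I1 mul r3: issue@2 deps=(None,None) exec_start@2 write@5
I2 mul r4: issue@3 deps=(None,1) exec_start@5 write@7
I3 mul r1: issue@4 deps=(1,1) exec_start@5 write@7
I4 mul r1: issue@5 deps=(1,None) exec_start@5 write@8
I5 add r3: issue@6 deps=(4,2) exec_start@8 write@10

Answer: 3 5 7 7 8 10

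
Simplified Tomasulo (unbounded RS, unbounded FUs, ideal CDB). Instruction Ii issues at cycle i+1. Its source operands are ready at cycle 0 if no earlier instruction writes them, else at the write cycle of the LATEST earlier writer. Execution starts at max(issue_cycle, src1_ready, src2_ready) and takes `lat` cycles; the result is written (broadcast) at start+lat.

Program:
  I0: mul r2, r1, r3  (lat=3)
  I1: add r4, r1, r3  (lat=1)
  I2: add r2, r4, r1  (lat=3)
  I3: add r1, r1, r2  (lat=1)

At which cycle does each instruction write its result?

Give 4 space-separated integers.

I0 mul r2: issue@1 deps=(None,None) exec_start@1 write@4
I1 add r4: issue@2 deps=(None,None) exec_start@2 write@3
I2 add r2: issue@3 deps=(1,None) exec_start@3 write@6
I3 add r1: issue@4 deps=(None,2) exec_start@6 write@7

Answer: 4 3 6 7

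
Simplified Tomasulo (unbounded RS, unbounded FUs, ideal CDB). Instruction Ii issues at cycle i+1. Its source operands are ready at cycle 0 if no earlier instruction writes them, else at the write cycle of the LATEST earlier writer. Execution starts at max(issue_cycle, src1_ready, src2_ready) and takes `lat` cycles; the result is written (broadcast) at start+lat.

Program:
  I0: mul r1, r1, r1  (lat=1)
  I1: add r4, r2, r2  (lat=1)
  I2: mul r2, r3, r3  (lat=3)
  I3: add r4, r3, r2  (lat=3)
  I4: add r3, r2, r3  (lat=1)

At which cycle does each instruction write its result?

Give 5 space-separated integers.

I0 mul r1: issue@1 deps=(None,None) exec_start@1 write@2
I1 add r4: issue@2 deps=(None,None) exec_start@2 write@3
I2 mul r2: issue@3 deps=(None,None) exec_start@3 write@6
I3 add r4: issue@4 deps=(None,2) exec_start@6 write@9
I4 add r3: issue@5 deps=(2,None) exec_start@6 write@7

Answer: 2 3 6 9 7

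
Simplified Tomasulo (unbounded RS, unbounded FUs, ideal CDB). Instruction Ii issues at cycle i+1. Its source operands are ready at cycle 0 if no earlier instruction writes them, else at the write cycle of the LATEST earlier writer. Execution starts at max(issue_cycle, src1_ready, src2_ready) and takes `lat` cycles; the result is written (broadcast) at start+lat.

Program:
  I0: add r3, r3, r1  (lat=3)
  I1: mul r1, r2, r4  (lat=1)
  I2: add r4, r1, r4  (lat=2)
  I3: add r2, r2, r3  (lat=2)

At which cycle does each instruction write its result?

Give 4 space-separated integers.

I0 add r3: issue@1 deps=(None,None) exec_start@1 write@4
I1 mul r1: issue@2 deps=(None,None) exec_start@2 write@3
I2 add r4: issue@3 deps=(1,None) exec_start@3 write@5
I3 add r2: issue@4 deps=(None,0) exec_start@4 write@6

Answer: 4 3 5 6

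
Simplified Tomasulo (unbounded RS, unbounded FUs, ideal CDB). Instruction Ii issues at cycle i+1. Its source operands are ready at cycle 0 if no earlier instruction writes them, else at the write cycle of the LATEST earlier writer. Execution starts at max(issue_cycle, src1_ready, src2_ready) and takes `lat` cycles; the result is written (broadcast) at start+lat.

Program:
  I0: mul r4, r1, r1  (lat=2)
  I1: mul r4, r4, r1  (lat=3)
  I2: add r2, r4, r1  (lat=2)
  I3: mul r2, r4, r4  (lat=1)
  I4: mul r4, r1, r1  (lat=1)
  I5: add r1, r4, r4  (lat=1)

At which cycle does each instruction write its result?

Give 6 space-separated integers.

Answer: 3 6 8 7 6 7

Derivation:
I0 mul r4: issue@1 deps=(None,None) exec_start@1 write@3
I1 mul r4: issue@2 deps=(0,None) exec_start@3 write@6
I2 add r2: issue@3 deps=(1,None) exec_start@6 write@8
I3 mul r2: issue@4 deps=(1,1) exec_start@6 write@7
I4 mul r4: issue@5 deps=(None,None) exec_start@5 write@6
I5 add r1: issue@6 deps=(4,4) exec_start@6 write@7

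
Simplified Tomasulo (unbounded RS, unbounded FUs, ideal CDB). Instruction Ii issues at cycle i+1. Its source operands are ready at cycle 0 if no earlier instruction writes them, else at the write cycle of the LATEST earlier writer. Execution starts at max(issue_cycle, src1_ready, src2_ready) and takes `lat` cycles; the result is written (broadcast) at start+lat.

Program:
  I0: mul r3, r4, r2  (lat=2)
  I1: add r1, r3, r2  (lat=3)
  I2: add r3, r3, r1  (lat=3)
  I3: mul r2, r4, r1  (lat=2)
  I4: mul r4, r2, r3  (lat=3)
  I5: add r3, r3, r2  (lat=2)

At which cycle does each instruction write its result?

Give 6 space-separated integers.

I0 mul r3: issue@1 deps=(None,None) exec_start@1 write@3
I1 add r1: issue@2 deps=(0,None) exec_start@3 write@6
I2 add r3: issue@3 deps=(0,1) exec_start@6 write@9
I3 mul r2: issue@4 deps=(None,1) exec_start@6 write@8
I4 mul r4: issue@5 deps=(3,2) exec_start@9 write@12
I5 add r3: issue@6 deps=(2,3) exec_start@9 write@11

Answer: 3 6 9 8 12 11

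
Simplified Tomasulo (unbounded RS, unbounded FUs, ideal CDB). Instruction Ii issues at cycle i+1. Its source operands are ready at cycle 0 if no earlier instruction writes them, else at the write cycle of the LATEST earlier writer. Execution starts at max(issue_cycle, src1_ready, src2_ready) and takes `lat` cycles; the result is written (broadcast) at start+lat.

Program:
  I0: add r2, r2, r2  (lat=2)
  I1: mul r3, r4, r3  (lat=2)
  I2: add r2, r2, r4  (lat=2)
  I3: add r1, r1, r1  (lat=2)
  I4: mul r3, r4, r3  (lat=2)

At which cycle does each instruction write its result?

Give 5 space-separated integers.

Answer: 3 4 5 6 7

Derivation:
I0 add r2: issue@1 deps=(None,None) exec_start@1 write@3
I1 mul r3: issue@2 deps=(None,None) exec_start@2 write@4
I2 add r2: issue@3 deps=(0,None) exec_start@3 write@5
I3 add r1: issue@4 deps=(None,None) exec_start@4 write@6
I4 mul r3: issue@5 deps=(None,1) exec_start@5 write@7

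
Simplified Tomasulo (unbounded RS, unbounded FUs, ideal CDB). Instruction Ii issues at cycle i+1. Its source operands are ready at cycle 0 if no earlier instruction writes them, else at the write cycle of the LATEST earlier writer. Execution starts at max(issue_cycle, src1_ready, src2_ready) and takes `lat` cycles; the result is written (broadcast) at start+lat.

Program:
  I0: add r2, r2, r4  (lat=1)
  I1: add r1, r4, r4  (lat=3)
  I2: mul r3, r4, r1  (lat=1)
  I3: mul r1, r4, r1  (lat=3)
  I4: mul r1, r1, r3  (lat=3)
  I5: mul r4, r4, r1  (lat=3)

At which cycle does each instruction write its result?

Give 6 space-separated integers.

Answer: 2 5 6 8 11 14

Derivation:
I0 add r2: issue@1 deps=(None,None) exec_start@1 write@2
I1 add r1: issue@2 deps=(None,None) exec_start@2 write@5
I2 mul r3: issue@3 deps=(None,1) exec_start@5 write@6
I3 mul r1: issue@4 deps=(None,1) exec_start@5 write@8
I4 mul r1: issue@5 deps=(3,2) exec_start@8 write@11
I5 mul r4: issue@6 deps=(None,4) exec_start@11 write@14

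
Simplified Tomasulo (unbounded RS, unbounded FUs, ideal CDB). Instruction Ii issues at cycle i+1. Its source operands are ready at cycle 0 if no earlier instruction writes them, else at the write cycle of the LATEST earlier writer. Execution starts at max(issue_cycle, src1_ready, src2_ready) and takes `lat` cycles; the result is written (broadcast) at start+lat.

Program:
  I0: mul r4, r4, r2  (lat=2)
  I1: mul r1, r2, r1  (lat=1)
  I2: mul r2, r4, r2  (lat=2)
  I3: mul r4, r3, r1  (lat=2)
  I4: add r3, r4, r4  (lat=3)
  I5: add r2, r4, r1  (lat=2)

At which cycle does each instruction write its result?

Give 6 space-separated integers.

I0 mul r4: issue@1 deps=(None,None) exec_start@1 write@3
I1 mul r1: issue@2 deps=(None,None) exec_start@2 write@3
I2 mul r2: issue@3 deps=(0,None) exec_start@3 write@5
I3 mul r4: issue@4 deps=(None,1) exec_start@4 write@6
I4 add r3: issue@5 deps=(3,3) exec_start@6 write@9
I5 add r2: issue@6 deps=(3,1) exec_start@6 write@8

Answer: 3 3 5 6 9 8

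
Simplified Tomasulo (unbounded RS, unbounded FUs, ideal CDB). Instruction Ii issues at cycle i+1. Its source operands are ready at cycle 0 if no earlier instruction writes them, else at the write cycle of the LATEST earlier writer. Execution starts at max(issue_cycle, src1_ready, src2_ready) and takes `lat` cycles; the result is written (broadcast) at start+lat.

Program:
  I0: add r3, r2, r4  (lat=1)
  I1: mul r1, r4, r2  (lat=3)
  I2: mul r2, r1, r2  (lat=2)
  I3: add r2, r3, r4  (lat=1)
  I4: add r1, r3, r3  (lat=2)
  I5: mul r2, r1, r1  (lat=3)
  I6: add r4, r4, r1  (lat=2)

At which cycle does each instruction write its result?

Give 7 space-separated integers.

I0 add r3: issue@1 deps=(None,None) exec_start@1 write@2
I1 mul r1: issue@2 deps=(None,None) exec_start@2 write@5
I2 mul r2: issue@3 deps=(1,None) exec_start@5 write@7
I3 add r2: issue@4 deps=(0,None) exec_start@4 write@5
I4 add r1: issue@5 deps=(0,0) exec_start@5 write@7
I5 mul r2: issue@6 deps=(4,4) exec_start@7 write@10
I6 add r4: issue@7 deps=(None,4) exec_start@7 write@9

Answer: 2 5 7 5 7 10 9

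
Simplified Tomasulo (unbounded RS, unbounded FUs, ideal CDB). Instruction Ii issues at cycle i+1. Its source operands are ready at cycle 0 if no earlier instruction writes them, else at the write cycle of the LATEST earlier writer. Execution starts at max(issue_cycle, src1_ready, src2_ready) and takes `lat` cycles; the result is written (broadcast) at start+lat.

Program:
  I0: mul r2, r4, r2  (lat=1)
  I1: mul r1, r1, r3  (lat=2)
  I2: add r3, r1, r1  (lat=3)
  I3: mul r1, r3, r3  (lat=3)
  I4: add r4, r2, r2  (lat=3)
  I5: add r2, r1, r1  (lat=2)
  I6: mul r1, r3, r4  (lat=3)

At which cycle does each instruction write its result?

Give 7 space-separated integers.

I0 mul r2: issue@1 deps=(None,None) exec_start@1 write@2
I1 mul r1: issue@2 deps=(None,None) exec_start@2 write@4
I2 add r3: issue@3 deps=(1,1) exec_start@4 write@7
I3 mul r1: issue@4 deps=(2,2) exec_start@7 write@10
I4 add r4: issue@5 deps=(0,0) exec_start@5 write@8
I5 add r2: issue@6 deps=(3,3) exec_start@10 write@12
I6 mul r1: issue@7 deps=(2,4) exec_start@8 write@11

Answer: 2 4 7 10 8 12 11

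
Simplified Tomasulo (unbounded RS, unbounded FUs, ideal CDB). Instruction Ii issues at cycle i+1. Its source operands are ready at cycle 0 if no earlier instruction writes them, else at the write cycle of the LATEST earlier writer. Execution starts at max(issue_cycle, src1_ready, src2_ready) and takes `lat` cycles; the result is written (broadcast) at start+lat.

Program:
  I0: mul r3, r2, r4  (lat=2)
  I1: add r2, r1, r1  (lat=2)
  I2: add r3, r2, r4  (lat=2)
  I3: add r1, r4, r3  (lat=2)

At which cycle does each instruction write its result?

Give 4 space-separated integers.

I0 mul r3: issue@1 deps=(None,None) exec_start@1 write@3
I1 add r2: issue@2 deps=(None,None) exec_start@2 write@4
I2 add r3: issue@3 deps=(1,None) exec_start@4 write@6
I3 add r1: issue@4 deps=(None,2) exec_start@6 write@8

Answer: 3 4 6 8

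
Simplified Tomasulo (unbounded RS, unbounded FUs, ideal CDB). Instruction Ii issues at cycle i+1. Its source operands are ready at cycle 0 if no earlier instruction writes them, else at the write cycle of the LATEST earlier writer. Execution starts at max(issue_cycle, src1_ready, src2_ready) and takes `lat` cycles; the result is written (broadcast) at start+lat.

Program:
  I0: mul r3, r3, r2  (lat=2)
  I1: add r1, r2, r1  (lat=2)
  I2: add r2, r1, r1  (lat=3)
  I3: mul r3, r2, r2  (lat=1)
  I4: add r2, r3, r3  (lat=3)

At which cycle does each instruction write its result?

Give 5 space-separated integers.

I0 mul r3: issue@1 deps=(None,None) exec_start@1 write@3
I1 add r1: issue@2 deps=(None,None) exec_start@2 write@4
I2 add r2: issue@3 deps=(1,1) exec_start@4 write@7
I3 mul r3: issue@4 deps=(2,2) exec_start@7 write@8
I4 add r2: issue@5 deps=(3,3) exec_start@8 write@11

Answer: 3 4 7 8 11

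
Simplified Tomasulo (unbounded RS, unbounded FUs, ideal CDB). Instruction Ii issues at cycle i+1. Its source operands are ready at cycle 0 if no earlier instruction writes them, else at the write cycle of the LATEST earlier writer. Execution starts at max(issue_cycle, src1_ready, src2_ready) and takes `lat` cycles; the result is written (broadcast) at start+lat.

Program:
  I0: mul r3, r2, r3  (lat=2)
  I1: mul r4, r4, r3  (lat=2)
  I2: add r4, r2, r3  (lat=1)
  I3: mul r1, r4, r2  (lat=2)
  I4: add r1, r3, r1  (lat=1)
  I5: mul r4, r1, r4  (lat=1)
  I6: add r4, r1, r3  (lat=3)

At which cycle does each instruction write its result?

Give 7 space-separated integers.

Answer: 3 5 4 6 7 8 10

Derivation:
I0 mul r3: issue@1 deps=(None,None) exec_start@1 write@3
I1 mul r4: issue@2 deps=(None,0) exec_start@3 write@5
I2 add r4: issue@3 deps=(None,0) exec_start@3 write@4
I3 mul r1: issue@4 deps=(2,None) exec_start@4 write@6
I4 add r1: issue@5 deps=(0,3) exec_start@6 write@7
I5 mul r4: issue@6 deps=(4,2) exec_start@7 write@8
I6 add r4: issue@7 deps=(4,0) exec_start@7 write@10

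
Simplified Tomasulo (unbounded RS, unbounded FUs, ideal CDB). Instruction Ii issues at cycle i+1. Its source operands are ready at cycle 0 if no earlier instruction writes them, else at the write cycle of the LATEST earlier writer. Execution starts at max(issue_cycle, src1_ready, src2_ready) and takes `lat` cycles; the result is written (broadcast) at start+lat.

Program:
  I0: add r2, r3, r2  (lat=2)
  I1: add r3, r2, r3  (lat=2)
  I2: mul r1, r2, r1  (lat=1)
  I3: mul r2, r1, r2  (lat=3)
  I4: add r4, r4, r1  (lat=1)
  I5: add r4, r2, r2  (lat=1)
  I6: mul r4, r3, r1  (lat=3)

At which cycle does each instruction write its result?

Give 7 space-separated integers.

I0 add r2: issue@1 deps=(None,None) exec_start@1 write@3
I1 add r3: issue@2 deps=(0,None) exec_start@3 write@5
I2 mul r1: issue@3 deps=(0,None) exec_start@3 write@4
I3 mul r2: issue@4 deps=(2,0) exec_start@4 write@7
I4 add r4: issue@5 deps=(None,2) exec_start@5 write@6
I5 add r4: issue@6 deps=(3,3) exec_start@7 write@8
I6 mul r4: issue@7 deps=(1,2) exec_start@7 write@10

Answer: 3 5 4 7 6 8 10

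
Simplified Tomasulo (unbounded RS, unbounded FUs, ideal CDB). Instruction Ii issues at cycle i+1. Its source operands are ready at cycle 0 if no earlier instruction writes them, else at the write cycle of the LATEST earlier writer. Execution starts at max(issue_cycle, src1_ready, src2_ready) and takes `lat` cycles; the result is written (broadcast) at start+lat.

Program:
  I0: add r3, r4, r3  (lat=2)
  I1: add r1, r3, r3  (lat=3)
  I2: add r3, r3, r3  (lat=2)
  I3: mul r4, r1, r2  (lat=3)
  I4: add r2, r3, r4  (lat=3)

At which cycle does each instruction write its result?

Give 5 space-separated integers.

Answer: 3 6 5 9 12

Derivation:
I0 add r3: issue@1 deps=(None,None) exec_start@1 write@3
I1 add r1: issue@2 deps=(0,0) exec_start@3 write@6
I2 add r3: issue@3 deps=(0,0) exec_start@3 write@5
I3 mul r4: issue@4 deps=(1,None) exec_start@6 write@9
I4 add r2: issue@5 deps=(2,3) exec_start@9 write@12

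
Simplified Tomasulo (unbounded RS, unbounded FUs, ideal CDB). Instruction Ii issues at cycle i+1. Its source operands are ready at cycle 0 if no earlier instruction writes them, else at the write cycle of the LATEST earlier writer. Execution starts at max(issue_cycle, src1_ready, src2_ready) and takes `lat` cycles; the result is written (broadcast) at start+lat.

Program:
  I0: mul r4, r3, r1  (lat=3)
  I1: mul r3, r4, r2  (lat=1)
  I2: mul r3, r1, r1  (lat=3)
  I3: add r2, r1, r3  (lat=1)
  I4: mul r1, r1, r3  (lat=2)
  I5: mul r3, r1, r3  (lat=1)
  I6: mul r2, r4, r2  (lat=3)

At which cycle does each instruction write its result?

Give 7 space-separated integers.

I0 mul r4: issue@1 deps=(None,None) exec_start@1 write@4
I1 mul r3: issue@2 deps=(0,None) exec_start@4 write@5
I2 mul r3: issue@3 deps=(None,None) exec_start@3 write@6
I3 add r2: issue@4 deps=(None,2) exec_start@6 write@7
I4 mul r1: issue@5 deps=(None,2) exec_start@6 write@8
I5 mul r3: issue@6 deps=(4,2) exec_start@8 write@9
I6 mul r2: issue@7 deps=(0,3) exec_start@7 write@10

Answer: 4 5 6 7 8 9 10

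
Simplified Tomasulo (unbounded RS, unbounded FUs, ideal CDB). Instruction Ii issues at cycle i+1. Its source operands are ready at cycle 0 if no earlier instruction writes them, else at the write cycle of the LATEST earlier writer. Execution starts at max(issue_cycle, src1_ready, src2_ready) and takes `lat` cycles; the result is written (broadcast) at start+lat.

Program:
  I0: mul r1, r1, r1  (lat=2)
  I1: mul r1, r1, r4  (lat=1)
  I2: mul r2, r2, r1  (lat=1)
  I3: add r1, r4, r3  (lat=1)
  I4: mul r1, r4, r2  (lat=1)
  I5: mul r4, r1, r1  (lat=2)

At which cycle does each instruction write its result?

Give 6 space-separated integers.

I0 mul r1: issue@1 deps=(None,None) exec_start@1 write@3
I1 mul r1: issue@2 deps=(0,None) exec_start@3 write@4
I2 mul r2: issue@3 deps=(None,1) exec_start@4 write@5
I3 add r1: issue@4 deps=(None,None) exec_start@4 write@5
I4 mul r1: issue@5 deps=(None,2) exec_start@5 write@6
I5 mul r4: issue@6 deps=(4,4) exec_start@6 write@8

Answer: 3 4 5 5 6 8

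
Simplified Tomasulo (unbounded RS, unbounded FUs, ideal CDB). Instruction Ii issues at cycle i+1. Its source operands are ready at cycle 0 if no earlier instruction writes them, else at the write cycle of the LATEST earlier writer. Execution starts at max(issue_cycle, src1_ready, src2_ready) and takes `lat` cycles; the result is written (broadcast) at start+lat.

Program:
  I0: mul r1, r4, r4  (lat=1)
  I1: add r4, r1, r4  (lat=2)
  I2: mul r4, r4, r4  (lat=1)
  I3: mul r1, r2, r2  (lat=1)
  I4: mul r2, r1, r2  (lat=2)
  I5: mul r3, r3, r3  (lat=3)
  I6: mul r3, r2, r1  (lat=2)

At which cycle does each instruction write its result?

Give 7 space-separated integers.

I0 mul r1: issue@1 deps=(None,None) exec_start@1 write@2
I1 add r4: issue@2 deps=(0,None) exec_start@2 write@4
I2 mul r4: issue@3 deps=(1,1) exec_start@4 write@5
I3 mul r1: issue@4 deps=(None,None) exec_start@4 write@5
I4 mul r2: issue@5 deps=(3,None) exec_start@5 write@7
I5 mul r3: issue@6 deps=(None,None) exec_start@6 write@9
I6 mul r3: issue@7 deps=(4,3) exec_start@7 write@9

Answer: 2 4 5 5 7 9 9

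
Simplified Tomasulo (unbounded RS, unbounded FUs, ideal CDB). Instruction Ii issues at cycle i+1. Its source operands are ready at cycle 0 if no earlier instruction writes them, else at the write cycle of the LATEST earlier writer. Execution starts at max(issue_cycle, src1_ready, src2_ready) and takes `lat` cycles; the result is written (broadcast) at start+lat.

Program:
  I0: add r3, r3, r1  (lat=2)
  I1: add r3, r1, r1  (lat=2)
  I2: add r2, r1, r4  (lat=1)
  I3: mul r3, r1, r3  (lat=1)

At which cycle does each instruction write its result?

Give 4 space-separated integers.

I0 add r3: issue@1 deps=(None,None) exec_start@1 write@3
I1 add r3: issue@2 deps=(None,None) exec_start@2 write@4
I2 add r2: issue@3 deps=(None,None) exec_start@3 write@4
I3 mul r3: issue@4 deps=(None,1) exec_start@4 write@5

Answer: 3 4 4 5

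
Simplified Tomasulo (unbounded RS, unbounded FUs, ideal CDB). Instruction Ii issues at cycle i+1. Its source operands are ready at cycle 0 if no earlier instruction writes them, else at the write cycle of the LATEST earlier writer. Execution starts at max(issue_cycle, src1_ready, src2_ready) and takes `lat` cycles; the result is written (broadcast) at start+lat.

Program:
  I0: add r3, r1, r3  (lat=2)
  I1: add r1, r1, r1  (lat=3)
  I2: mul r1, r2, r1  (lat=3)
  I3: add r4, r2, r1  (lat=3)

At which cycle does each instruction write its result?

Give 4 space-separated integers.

Answer: 3 5 8 11

Derivation:
I0 add r3: issue@1 deps=(None,None) exec_start@1 write@3
I1 add r1: issue@2 deps=(None,None) exec_start@2 write@5
I2 mul r1: issue@3 deps=(None,1) exec_start@5 write@8
I3 add r4: issue@4 deps=(None,2) exec_start@8 write@11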